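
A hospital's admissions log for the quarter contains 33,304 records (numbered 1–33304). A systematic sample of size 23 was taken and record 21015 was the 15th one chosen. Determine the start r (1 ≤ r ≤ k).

743

k = 33304/23 = 1448
r = 21015 − (15−1)×1448 = 21015 − 20272 = 743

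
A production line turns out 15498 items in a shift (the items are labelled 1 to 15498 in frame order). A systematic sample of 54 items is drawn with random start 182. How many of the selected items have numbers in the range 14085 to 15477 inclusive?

5

k = 15498/54 = 287
First selection ≥ 14085: 182 + ⌈(14085−182)/287⌉·287 = 182 + 49×287 = 14245
Last selection ≤ 15477: 182 + ⌊(15477−182)/287⌋·287 = 182 + 53×287 = 15393
Count = 53 − 49 + 1 = 5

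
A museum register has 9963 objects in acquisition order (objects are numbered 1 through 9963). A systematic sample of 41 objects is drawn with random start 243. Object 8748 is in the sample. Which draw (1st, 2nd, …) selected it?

36

k = 9963/41 = 243
position = (8748 − 243)/243 + 1 = 8505/243 + 1 = 35 + 1 = 36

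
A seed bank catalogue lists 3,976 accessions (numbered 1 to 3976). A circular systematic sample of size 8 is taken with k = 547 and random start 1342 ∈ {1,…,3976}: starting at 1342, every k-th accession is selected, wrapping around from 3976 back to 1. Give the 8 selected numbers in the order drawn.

Selection 1: 1342
Selection 2: 1342 + 547 = 1889
Selection 3: 1889 + 547 = 2436
Selection 4: 2436 + 547 = 2983
Selection 5: 2983 + 547 = 3530
Selection 6: 3530 + 547 = 4077 → 4077 − 3976 = 101
Selection 7: 101 + 547 = 648
Selection 8: 648 + 547 = 1195

1342, 1889, 2436, 2983, 3530, 101, 648, 1195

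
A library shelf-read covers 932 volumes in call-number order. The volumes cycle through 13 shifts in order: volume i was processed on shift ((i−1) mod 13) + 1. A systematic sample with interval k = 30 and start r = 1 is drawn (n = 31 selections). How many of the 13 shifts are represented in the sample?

Consecutive selections differ by k = 30, so their shift numbers differ by 30 mod 13 = 4.
gcd(30, 13) = 1, so the sample visits 13/1 = 13 distinct residues mod 13.
Start 1 is shift 1; the shifts hit are 1, 2, 3, 4, 5, 6, 7, 8, 9, 10, 11, 12, 13.

13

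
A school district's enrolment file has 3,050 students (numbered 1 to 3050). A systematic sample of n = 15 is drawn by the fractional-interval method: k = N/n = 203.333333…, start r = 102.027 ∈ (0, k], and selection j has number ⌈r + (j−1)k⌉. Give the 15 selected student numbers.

103, 306, 509, 713, 916, 1119, 1323, 1526, 1729, 1933, 2136, 2339, 2543, 2746, 2949

j=1: r + 0k = 102.027 → ⌈·⌉ = 103
j=2: r + 1k = 305.360333… → ⌈·⌉ = 306
j=3: r + 2k = 508.693666… → ⌈·⌉ = 509
j=4: r + 3k = 712.027 → ⌈·⌉ = 713
j=5: r + 4k = 915.360333… → ⌈·⌉ = 916
j=6: r + 5k = 1118.693666… → ⌈·⌉ = 1119
j=7: r + 6k = 1322.027 → ⌈·⌉ = 1323
j=8: r + 7k = 1525.360333… → ⌈·⌉ = 1526
j=9: r + 8k = 1728.693666… → ⌈·⌉ = 1729
j=10: r + 9k = 1932.027 → ⌈·⌉ = 1933
j=11: r + 10k = 2135.360333… → ⌈·⌉ = 2136
j=12: r + 11k = 2338.693666… → ⌈·⌉ = 2339
j=13: r + 12k = 2542.027 → ⌈·⌉ = 2543
j=14: r + 13k = 2745.360333… → ⌈·⌉ = 2746
j=15: r + 14k = 2948.693666… → ⌈·⌉ = 2949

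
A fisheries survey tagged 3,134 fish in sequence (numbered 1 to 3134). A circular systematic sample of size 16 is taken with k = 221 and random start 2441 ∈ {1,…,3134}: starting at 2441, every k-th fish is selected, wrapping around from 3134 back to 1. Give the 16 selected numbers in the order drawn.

2441, 2662, 2883, 3104, 191, 412, 633, 854, 1075, 1296, 1517, 1738, 1959, 2180, 2401, 2622

Selection 1: 2441
Selection 2: 2441 + 221 = 2662
Selection 3: 2662 + 221 = 2883
Selection 4: 2883 + 221 = 3104
Selection 5: 3104 + 221 = 3325 → 3325 − 3134 = 191
Selection 6: 191 + 221 = 412
Selection 7: 412 + 221 = 633
Selection 8: 633 + 221 = 854
Selection 9: 854 + 221 = 1075
Selection 10: 1075 + 221 = 1296
Selection 11: 1296 + 221 = 1517
Selection 12: 1517 + 221 = 1738
Selection 13: 1738 + 221 = 1959
Selection 14: 1959 + 221 = 2180
Selection 15: 2180 + 221 = 2401
Selection 16: 2401 + 221 = 2622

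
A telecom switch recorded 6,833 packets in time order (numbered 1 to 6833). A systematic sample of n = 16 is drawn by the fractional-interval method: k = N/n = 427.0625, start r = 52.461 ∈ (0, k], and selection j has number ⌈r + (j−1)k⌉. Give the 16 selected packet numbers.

53, 480, 907, 1334, 1761, 2188, 2615, 3042, 3469, 3897, 4324, 4751, 5178, 5605, 6032, 6459

j=1: r + 0k = 52.461 → ⌈·⌉ = 53
j=2: r + 1k = 479.5235 → ⌈·⌉ = 480
j=3: r + 2k = 906.586 → ⌈·⌉ = 907
j=4: r + 3k = 1333.6485 → ⌈·⌉ = 1334
j=5: r + 4k = 1760.711 → ⌈·⌉ = 1761
j=6: r + 5k = 2187.7735 → ⌈·⌉ = 2188
j=7: r + 6k = 2614.836 → ⌈·⌉ = 2615
j=8: r + 7k = 3041.8985 → ⌈·⌉ = 3042
j=9: r + 8k = 3468.961 → ⌈·⌉ = 3469
j=10: r + 9k = 3896.0235 → ⌈·⌉ = 3897
j=11: r + 10k = 4323.086 → ⌈·⌉ = 4324
j=12: r + 11k = 4750.1485 → ⌈·⌉ = 4751
j=13: r + 12k = 5177.211 → ⌈·⌉ = 5178
j=14: r + 13k = 5604.2735 → ⌈·⌉ = 5605
j=15: r + 14k = 6031.336 → ⌈·⌉ = 6032
j=16: r + 15k = 6458.3985 → ⌈·⌉ = 6459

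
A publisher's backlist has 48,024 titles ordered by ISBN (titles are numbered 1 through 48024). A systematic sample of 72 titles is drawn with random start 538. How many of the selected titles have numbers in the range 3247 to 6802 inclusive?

5

k = 48024/72 = 667
First selection ≥ 3247: 538 + ⌈(3247−538)/667⌉·667 = 538 + 5×667 = 3873
Last selection ≤ 6802: 538 + ⌊(6802−538)/667⌋·667 = 538 + 9×667 = 6541
Count = 9 − 5 + 1 = 5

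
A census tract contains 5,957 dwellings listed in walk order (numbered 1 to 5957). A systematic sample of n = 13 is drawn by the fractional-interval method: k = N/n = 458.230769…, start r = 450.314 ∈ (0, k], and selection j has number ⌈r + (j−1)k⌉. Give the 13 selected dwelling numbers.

451, 909, 1367, 1826, 2284, 2742, 3200, 3658, 4117, 4575, 5033, 5491, 5950

j=1: r + 0k = 450.314 → ⌈·⌉ = 451
j=2: r + 1k = 908.544769… → ⌈·⌉ = 909
j=3: r + 2k = 1366.775538… → ⌈·⌉ = 1367
j=4: r + 3k = 1825.006307… → ⌈·⌉ = 1826
j=5: r + 4k = 2283.237076… → ⌈·⌉ = 2284
j=6: r + 5k = 2741.467846… → ⌈·⌉ = 2742
j=7: r + 6k = 3199.698615… → ⌈·⌉ = 3200
j=8: r + 7k = 3657.929384… → ⌈·⌉ = 3658
j=9: r + 8k = 4116.160153… → ⌈·⌉ = 4117
j=10: r + 9k = 4574.390923… → ⌈·⌉ = 4575
j=11: r + 10k = 5032.621692… → ⌈·⌉ = 5033
j=12: r + 11k = 5490.852461… → ⌈·⌉ = 5491
j=13: r + 12k = 5949.083230… → ⌈·⌉ = 5950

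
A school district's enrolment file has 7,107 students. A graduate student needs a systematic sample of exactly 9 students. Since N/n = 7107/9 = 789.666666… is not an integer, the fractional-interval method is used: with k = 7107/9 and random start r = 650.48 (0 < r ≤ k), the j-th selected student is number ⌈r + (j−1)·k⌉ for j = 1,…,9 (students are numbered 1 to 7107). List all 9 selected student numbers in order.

j=1: r + 0k = 650.48 → ⌈·⌉ = 651
j=2: r + 1k = 1440.146666… → ⌈·⌉ = 1441
j=3: r + 2k = 2229.813333… → ⌈·⌉ = 2230
j=4: r + 3k = 3019.48 → ⌈·⌉ = 3020
j=5: r + 4k = 3809.146666… → ⌈·⌉ = 3810
j=6: r + 5k = 4598.813333… → ⌈·⌉ = 4599
j=7: r + 6k = 5388.48 → ⌈·⌉ = 5389
j=8: r + 7k = 6178.146666… → ⌈·⌉ = 6179
j=9: r + 8k = 6967.813333… → ⌈·⌉ = 6968

651, 1441, 2230, 3020, 3810, 4599, 5389, 6179, 6968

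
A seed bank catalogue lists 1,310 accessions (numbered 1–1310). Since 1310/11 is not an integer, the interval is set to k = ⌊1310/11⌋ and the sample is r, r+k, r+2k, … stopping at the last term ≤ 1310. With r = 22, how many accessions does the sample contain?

k = ⌊1310/11⌋ = 119
Achieved size = ⌊(1310 − 22)/119⌋ + 1 = ⌊1288/119⌋ + 1 = 10 + 1 = 11
(last selection: 22 + 10×119 = 1212 ≤ 1310; next would be 1331 > 1310)

11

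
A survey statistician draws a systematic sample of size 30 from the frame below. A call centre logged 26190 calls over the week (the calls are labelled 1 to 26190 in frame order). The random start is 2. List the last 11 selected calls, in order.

k = N/n = 26190/30 = 873
20th selection = 2 + 19×873 = 16589
21st: 16589 + 873 = 17462
22nd: 17462 + 873 = 18335
23rd: 18335 + 873 = 19208
24th: 19208 + 873 = 20081
25th: 20081 + 873 = 20954
26th: 20954 + 873 = 21827
27th: 21827 + 873 = 22700
28th: 22700 + 873 = 23573
29th: 23573 + 873 = 24446
30th: 24446 + 873 = 25319

16589, 17462, 18335, 19208, 20081, 20954, 21827, 22700, 23573, 24446, 25319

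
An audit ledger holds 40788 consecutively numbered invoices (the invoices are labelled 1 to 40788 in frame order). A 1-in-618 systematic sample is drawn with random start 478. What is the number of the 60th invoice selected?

k = 618
60th selection = r + (60−1)·k = 478 + 59×618 = 478 + 36462 = 36940

36940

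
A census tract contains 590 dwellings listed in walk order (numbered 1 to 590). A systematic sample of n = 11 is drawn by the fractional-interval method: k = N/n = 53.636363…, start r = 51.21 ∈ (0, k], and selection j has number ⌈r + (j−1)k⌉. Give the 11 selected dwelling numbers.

j=1: r + 0k = 51.21 → ⌈·⌉ = 52
j=2: r + 1k = 104.846363… → ⌈·⌉ = 105
j=3: r + 2k = 158.482727… → ⌈·⌉ = 159
j=4: r + 3k = 212.119090… → ⌈·⌉ = 213
j=5: r + 4k = 265.755454… → ⌈·⌉ = 266
j=6: r + 5k = 319.391818… → ⌈·⌉ = 320
j=7: r + 6k = 373.028181… → ⌈·⌉ = 374
j=8: r + 7k = 426.664545… → ⌈·⌉ = 427
j=9: r + 8k = 480.300909… → ⌈·⌉ = 481
j=10: r + 9k = 533.937272… → ⌈·⌉ = 534
j=11: r + 10k = 587.573636… → ⌈·⌉ = 588

52, 105, 159, 213, 266, 320, 374, 427, 481, 534, 588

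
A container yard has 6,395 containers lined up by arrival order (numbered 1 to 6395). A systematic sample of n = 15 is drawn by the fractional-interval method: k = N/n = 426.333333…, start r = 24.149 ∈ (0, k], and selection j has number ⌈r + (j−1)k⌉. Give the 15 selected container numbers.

25, 451, 877, 1304, 1730, 2156, 2583, 3009, 3435, 3862, 4288, 4714, 5141, 5567, 5993

j=1: r + 0k = 24.149 → ⌈·⌉ = 25
j=2: r + 1k = 450.482333… → ⌈·⌉ = 451
j=3: r + 2k = 876.815666… → ⌈·⌉ = 877
j=4: r + 3k = 1303.149 → ⌈·⌉ = 1304
j=5: r + 4k = 1729.482333… → ⌈·⌉ = 1730
j=6: r + 5k = 2155.815666… → ⌈·⌉ = 2156
j=7: r + 6k = 2582.149 → ⌈·⌉ = 2583
j=8: r + 7k = 3008.482333… → ⌈·⌉ = 3009
j=9: r + 8k = 3434.815666… → ⌈·⌉ = 3435
j=10: r + 9k = 3861.149 → ⌈·⌉ = 3862
j=11: r + 10k = 4287.482333… → ⌈·⌉ = 4288
j=12: r + 11k = 4713.815666… → ⌈·⌉ = 4714
j=13: r + 12k = 5140.149 → ⌈·⌉ = 5141
j=14: r + 13k = 5566.482333… → ⌈·⌉ = 5567
j=15: r + 14k = 5992.815666… → ⌈·⌉ = 5993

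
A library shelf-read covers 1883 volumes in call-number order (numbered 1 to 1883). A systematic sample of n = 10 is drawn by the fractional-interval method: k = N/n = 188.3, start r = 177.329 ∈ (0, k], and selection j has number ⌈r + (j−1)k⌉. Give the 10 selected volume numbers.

178, 366, 554, 743, 931, 1119, 1308, 1496, 1684, 1873

j=1: r + 0k = 177.329 → ⌈·⌉ = 178
j=2: r + 1k = 365.629 → ⌈·⌉ = 366
j=3: r + 2k = 553.929 → ⌈·⌉ = 554
j=4: r + 3k = 742.229 → ⌈·⌉ = 743
j=5: r + 4k = 930.529 → ⌈·⌉ = 931
j=6: r + 5k = 1118.829 → ⌈·⌉ = 1119
j=7: r + 6k = 1307.129 → ⌈·⌉ = 1308
j=8: r + 7k = 1495.429 → ⌈·⌉ = 1496
j=9: r + 8k = 1683.729 → ⌈·⌉ = 1684
j=10: r + 9k = 1872.029 → ⌈·⌉ = 1873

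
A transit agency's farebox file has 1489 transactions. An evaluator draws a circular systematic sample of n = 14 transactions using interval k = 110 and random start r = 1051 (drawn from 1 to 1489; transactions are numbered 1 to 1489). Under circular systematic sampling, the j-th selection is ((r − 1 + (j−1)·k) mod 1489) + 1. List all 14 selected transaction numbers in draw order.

Selection 1: 1051
Selection 2: 1051 + 110 = 1161
Selection 3: 1161 + 110 = 1271
Selection 4: 1271 + 110 = 1381
Selection 5: 1381 + 110 = 1491 → 1491 − 1489 = 2
Selection 6: 2 + 110 = 112
Selection 7: 112 + 110 = 222
Selection 8: 222 + 110 = 332
Selection 9: 332 + 110 = 442
Selection 10: 442 + 110 = 552
Selection 11: 552 + 110 = 662
Selection 12: 662 + 110 = 772
Selection 13: 772 + 110 = 882
Selection 14: 882 + 110 = 992

1051, 1161, 1271, 1381, 2, 112, 222, 332, 442, 552, 662, 772, 882, 992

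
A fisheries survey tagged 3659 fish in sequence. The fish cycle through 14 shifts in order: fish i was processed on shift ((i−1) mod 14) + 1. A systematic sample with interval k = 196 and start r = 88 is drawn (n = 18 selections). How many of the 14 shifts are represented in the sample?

1

Consecutive selections differ by k = 196, so their shift numbers differ by 196 mod 14 = 0.
gcd(196, 14) = 14, so the sample visits 14/14 = 1 distinct residues mod 14.
Start 88 is shift 4; the shifts hit are 4.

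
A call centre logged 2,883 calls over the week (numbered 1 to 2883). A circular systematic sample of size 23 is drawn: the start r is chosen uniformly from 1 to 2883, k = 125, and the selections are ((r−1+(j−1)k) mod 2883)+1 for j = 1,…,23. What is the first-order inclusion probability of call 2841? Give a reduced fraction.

For each position j, as r ranges over 1…2883 the j-th selection hits every call exactly once, so call 2841 is selected for exactly 23 of the 2883 starts.
Inclusion probability = 23/2883.

23/2883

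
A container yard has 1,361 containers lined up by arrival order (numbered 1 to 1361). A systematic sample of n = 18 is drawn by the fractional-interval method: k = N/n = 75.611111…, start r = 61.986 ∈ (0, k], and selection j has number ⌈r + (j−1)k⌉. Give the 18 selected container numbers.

62, 138, 214, 289, 365, 441, 516, 592, 667, 743, 819, 894, 970, 1045, 1121, 1197, 1272, 1348

j=1: r + 0k = 61.986 → ⌈·⌉ = 62
j=2: r + 1k = 137.597111… → ⌈·⌉ = 138
j=3: r + 2k = 213.208222… → ⌈·⌉ = 214
j=4: r + 3k = 288.819333… → ⌈·⌉ = 289
j=5: r + 4k = 364.430444… → ⌈·⌉ = 365
j=6: r + 5k = 440.041555… → ⌈·⌉ = 441
j=7: r + 6k = 515.652666… → ⌈·⌉ = 516
j=8: r + 7k = 591.263777… → ⌈·⌉ = 592
j=9: r + 8k = 666.874888… → ⌈·⌉ = 667
j=10: r + 9k = 742.486 → ⌈·⌉ = 743
j=11: r + 10k = 818.097111… → ⌈·⌉ = 819
j=12: r + 11k = 893.708222… → ⌈·⌉ = 894
j=13: r + 12k = 969.319333… → ⌈·⌉ = 970
j=14: r + 13k = 1044.930444… → ⌈·⌉ = 1045
j=15: r + 14k = 1120.541555… → ⌈·⌉ = 1121
j=16: r + 15k = 1196.152666… → ⌈·⌉ = 1197
j=17: r + 16k = 1271.763777… → ⌈·⌉ = 1272
j=18: r + 17k = 1347.374888… → ⌈·⌉ = 1348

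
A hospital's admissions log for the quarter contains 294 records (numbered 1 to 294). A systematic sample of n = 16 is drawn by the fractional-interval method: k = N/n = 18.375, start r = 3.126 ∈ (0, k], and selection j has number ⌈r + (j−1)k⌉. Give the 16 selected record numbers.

4, 22, 40, 59, 77, 96, 114, 132, 151, 169, 187, 206, 224, 243, 261, 279

j=1: r + 0k = 3.126 → ⌈·⌉ = 4
j=2: r + 1k = 21.501 → ⌈·⌉ = 22
j=3: r + 2k = 39.876 → ⌈·⌉ = 40
j=4: r + 3k = 58.251 → ⌈·⌉ = 59
j=5: r + 4k = 76.626 → ⌈·⌉ = 77
j=6: r + 5k = 95.001 → ⌈·⌉ = 96
j=7: r + 6k = 113.376 → ⌈·⌉ = 114
j=8: r + 7k = 131.751 → ⌈·⌉ = 132
j=9: r + 8k = 150.126 → ⌈·⌉ = 151
j=10: r + 9k = 168.501 → ⌈·⌉ = 169
j=11: r + 10k = 186.876 → ⌈·⌉ = 187
j=12: r + 11k = 205.251 → ⌈·⌉ = 206
j=13: r + 12k = 223.626 → ⌈·⌉ = 224
j=14: r + 13k = 242.001 → ⌈·⌉ = 243
j=15: r + 14k = 260.376 → ⌈·⌉ = 261
j=16: r + 15k = 278.751 → ⌈·⌉ = 279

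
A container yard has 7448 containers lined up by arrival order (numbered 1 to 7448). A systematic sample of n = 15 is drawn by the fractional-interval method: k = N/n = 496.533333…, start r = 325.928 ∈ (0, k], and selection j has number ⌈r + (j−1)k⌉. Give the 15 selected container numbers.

j=1: r + 0k = 325.928 → ⌈·⌉ = 326
j=2: r + 1k = 822.461333… → ⌈·⌉ = 823
j=3: r + 2k = 1318.994666… → ⌈·⌉ = 1319
j=4: r + 3k = 1815.528 → ⌈·⌉ = 1816
j=5: r + 4k = 2312.061333… → ⌈·⌉ = 2313
j=6: r + 5k = 2808.594666… → ⌈·⌉ = 2809
j=7: r + 6k = 3305.128 → ⌈·⌉ = 3306
j=8: r + 7k = 3801.661333… → ⌈·⌉ = 3802
j=9: r + 8k = 4298.194666… → ⌈·⌉ = 4299
j=10: r + 9k = 4794.728 → ⌈·⌉ = 4795
j=11: r + 10k = 5291.261333… → ⌈·⌉ = 5292
j=12: r + 11k = 5787.794666… → ⌈·⌉ = 5788
j=13: r + 12k = 6284.328 → ⌈·⌉ = 6285
j=14: r + 13k = 6780.861333… → ⌈·⌉ = 6781
j=15: r + 14k = 7277.394666… → ⌈·⌉ = 7278

326, 823, 1319, 1816, 2313, 2809, 3306, 3802, 4299, 4795, 5292, 5788, 6285, 6781, 7278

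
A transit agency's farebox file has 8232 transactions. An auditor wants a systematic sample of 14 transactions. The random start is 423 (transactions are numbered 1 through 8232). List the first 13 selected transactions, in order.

423, 1011, 1599, 2187, 2775, 3363, 3951, 4539, 5127, 5715, 6303, 6891, 7479

k = N/n = 8232/14 = 588
transaction 1: 423
transaction 2: 423 + 588 = 1011
transaction 3: 1011 + 588 = 1599
transaction 4: 1599 + 588 = 2187
transaction 5: 2187 + 588 = 2775
transaction 6: 2775 + 588 = 3363
transaction 7: 3363 + 588 = 3951
transaction 8: 3951 + 588 = 4539
transaction 9: 4539 + 588 = 5127
transaction 10: 5127 + 588 = 5715
transaction 11: 5715 + 588 = 6303
transaction 12: 6303 + 588 = 6891
transaction 13: 6891 + 588 = 7479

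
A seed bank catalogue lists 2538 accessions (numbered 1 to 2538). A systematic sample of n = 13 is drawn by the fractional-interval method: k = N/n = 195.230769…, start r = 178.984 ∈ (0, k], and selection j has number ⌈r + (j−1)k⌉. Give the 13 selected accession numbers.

179, 375, 570, 765, 960, 1156, 1351, 1546, 1741, 1937, 2132, 2327, 2522

j=1: r + 0k = 178.984 → ⌈·⌉ = 179
j=2: r + 1k = 374.214769… → ⌈·⌉ = 375
j=3: r + 2k = 569.445538… → ⌈·⌉ = 570
j=4: r + 3k = 764.676307… → ⌈·⌉ = 765
j=5: r + 4k = 959.907076… → ⌈·⌉ = 960
j=6: r + 5k = 1155.137846… → ⌈·⌉ = 1156
j=7: r + 6k = 1350.368615… → ⌈·⌉ = 1351
j=8: r + 7k = 1545.599384… → ⌈·⌉ = 1546
j=9: r + 8k = 1740.830153… → ⌈·⌉ = 1741
j=10: r + 9k = 1936.060923… → ⌈·⌉ = 1937
j=11: r + 10k = 2131.291692… → ⌈·⌉ = 2132
j=12: r + 11k = 2326.522461… → ⌈·⌉ = 2327
j=13: r + 12k = 2521.753230… → ⌈·⌉ = 2522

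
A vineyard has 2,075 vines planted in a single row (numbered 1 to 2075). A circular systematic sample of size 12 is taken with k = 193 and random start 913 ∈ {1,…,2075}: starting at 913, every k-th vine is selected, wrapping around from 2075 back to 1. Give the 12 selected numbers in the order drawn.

Selection 1: 913
Selection 2: 913 + 193 = 1106
Selection 3: 1106 + 193 = 1299
Selection 4: 1299 + 193 = 1492
Selection 5: 1492 + 193 = 1685
Selection 6: 1685 + 193 = 1878
Selection 7: 1878 + 193 = 2071
Selection 8: 2071 + 193 = 2264 → 2264 − 2075 = 189
Selection 9: 189 + 193 = 382
Selection 10: 382 + 193 = 575
Selection 11: 575 + 193 = 768
Selection 12: 768 + 193 = 961

913, 1106, 1299, 1492, 1685, 1878, 2071, 189, 382, 575, 768, 961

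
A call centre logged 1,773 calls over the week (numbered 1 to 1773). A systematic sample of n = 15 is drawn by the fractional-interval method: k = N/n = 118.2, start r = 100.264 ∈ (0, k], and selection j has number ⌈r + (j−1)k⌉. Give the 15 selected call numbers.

j=1: r + 0k = 100.264 → ⌈·⌉ = 101
j=2: r + 1k = 218.464 → ⌈·⌉ = 219
j=3: r + 2k = 336.664 → ⌈·⌉ = 337
j=4: r + 3k = 454.864 → ⌈·⌉ = 455
j=5: r + 4k = 573.064 → ⌈·⌉ = 574
j=6: r + 5k = 691.264 → ⌈·⌉ = 692
j=7: r + 6k = 809.464 → ⌈·⌉ = 810
j=8: r + 7k = 927.664 → ⌈·⌉ = 928
j=9: r + 8k = 1045.864 → ⌈·⌉ = 1046
j=10: r + 9k = 1164.064 → ⌈·⌉ = 1165
j=11: r + 10k = 1282.264 → ⌈·⌉ = 1283
j=12: r + 11k = 1400.464 → ⌈·⌉ = 1401
j=13: r + 12k = 1518.664 → ⌈·⌉ = 1519
j=14: r + 13k = 1636.864 → ⌈·⌉ = 1637
j=15: r + 14k = 1755.064 → ⌈·⌉ = 1756

101, 219, 337, 455, 574, 692, 810, 928, 1046, 1165, 1283, 1401, 1519, 1637, 1756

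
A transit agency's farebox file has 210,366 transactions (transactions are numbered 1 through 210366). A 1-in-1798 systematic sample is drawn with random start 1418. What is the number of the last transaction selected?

209986

k = 1798
117th selection = r + (117−1)·k = 1418 + 116×1798 = 1418 + 208568 = 209986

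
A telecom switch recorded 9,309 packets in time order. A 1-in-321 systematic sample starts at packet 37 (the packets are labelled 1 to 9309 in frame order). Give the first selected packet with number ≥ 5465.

k = 321
Steps past start: ⌈(5465 − 37)/321⌉ = ⌈5428/321⌉ = 17
Selected packet: 37 + 17×321 = 5494

5494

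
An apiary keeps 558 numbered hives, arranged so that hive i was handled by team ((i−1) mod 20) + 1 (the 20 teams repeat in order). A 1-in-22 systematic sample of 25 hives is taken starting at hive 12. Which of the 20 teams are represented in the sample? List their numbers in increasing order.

2, 4, 6, 8, 10, 12, 14, 16, 18, 20

Consecutive selections differ by k = 22, so their team numbers differ by 22 mod 20 = 2.
gcd(22, 20) = 2, so the sample visits 20/2 = 10 distinct residues mod 20.
Start 12 is team 12; the teams hit are 2, 4, 6, 8, 10, 12, 14, 16, 18, 20.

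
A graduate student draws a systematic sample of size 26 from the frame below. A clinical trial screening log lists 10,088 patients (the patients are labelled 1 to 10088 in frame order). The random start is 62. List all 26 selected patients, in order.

k = N/n = 10088/26 = 388
patient 1: 62
patient 2: 62 + 388 = 450
patient 3: 450 + 388 = 838
patient 4: 838 + 388 = 1226
patient 5: 1226 + 388 = 1614
patient 6: 1614 + 388 = 2002
patient 7: 2002 + 388 = 2390
patient 8: 2390 + 388 = 2778
patient 9: 2778 + 388 = 3166
patient 10: 3166 + 388 = 3554
patient 11: 3554 + 388 = 3942
patient 12: 3942 + 388 = 4330
patient 13: 4330 + 388 = 4718
patient 14: 4718 + 388 = 5106
patient 15: 5106 + 388 = 5494
patient 16: 5494 + 388 = 5882
patient 17: 5882 + 388 = 6270
patient 18: 6270 + 388 = 6658
patient 19: 6658 + 388 = 7046
patient 20: 7046 + 388 = 7434
patient 21: 7434 + 388 = 7822
patient 22: 7822 + 388 = 8210
patient 23: 8210 + 388 = 8598
patient 24: 8598 + 388 = 8986
patient 25: 8986 + 388 = 9374
patient 26: 9374 + 388 = 9762

62, 450, 838, 1226, 1614, 2002, 2390, 2778, 3166, 3554, 3942, 4330, 4718, 5106, 5494, 5882, 6270, 6658, 7046, 7434, 7822, 8210, 8598, 8986, 9374, 9762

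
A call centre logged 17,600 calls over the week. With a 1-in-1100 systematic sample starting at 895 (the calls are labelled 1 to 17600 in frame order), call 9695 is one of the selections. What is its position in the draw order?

k = 1100
position = (9695 − 895)/1100 + 1 = 8800/1100 + 1 = 8 + 1 = 9

9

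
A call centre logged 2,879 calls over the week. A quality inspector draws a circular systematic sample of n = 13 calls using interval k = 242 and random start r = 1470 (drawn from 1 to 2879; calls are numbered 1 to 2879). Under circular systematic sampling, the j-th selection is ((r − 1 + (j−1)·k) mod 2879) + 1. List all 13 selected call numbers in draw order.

1470, 1712, 1954, 2196, 2438, 2680, 43, 285, 527, 769, 1011, 1253, 1495

Selection 1: 1470
Selection 2: 1470 + 242 = 1712
Selection 3: 1712 + 242 = 1954
Selection 4: 1954 + 242 = 2196
Selection 5: 2196 + 242 = 2438
Selection 6: 2438 + 242 = 2680
Selection 7: 2680 + 242 = 2922 → 2922 − 2879 = 43
Selection 8: 43 + 242 = 285
Selection 9: 285 + 242 = 527
Selection 10: 527 + 242 = 769
Selection 11: 769 + 242 = 1011
Selection 12: 1011 + 242 = 1253
Selection 13: 1253 + 242 = 1495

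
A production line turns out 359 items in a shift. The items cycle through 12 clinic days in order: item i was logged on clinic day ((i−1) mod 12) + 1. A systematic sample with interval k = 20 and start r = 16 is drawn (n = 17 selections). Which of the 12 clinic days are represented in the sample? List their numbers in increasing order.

4, 8, 12

Consecutive selections differ by k = 20, so their clinic day numbers differ by 20 mod 12 = 8.
gcd(20, 12) = 4, so the sample visits 12/4 = 3 distinct residues mod 12.
Start 16 is clinic day 4; the clinic days hit are 4, 8, 12.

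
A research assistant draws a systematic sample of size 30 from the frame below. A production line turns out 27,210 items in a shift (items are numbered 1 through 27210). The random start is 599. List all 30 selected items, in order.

599, 1506, 2413, 3320, 4227, 5134, 6041, 6948, 7855, 8762, 9669, 10576, 11483, 12390, 13297, 14204, 15111, 16018, 16925, 17832, 18739, 19646, 20553, 21460, 22367, 23274, 24181, 25088, 25995, 26902

k = N/n = 27210/30 = 907
item 1: 599
item 2: 599 + 907 = 1506
item 3: 1506 + 907 = 2413
item 4: 2413 + 907 = 3320
item 5: 3320 + 907 = 4227
item 6: 4227 + 907 = 5134
item 7: 5134 + 907 = 6041
item 8: 6041 + 907 = 6948
item 9: 6948 + 907 = 7855
item 10: 7855 + 907 = 8762
item 11: 8762 + 907 = 9669
item 12: 9669 + 907 = 10576
item 13: 10576 + 907 = 11483
item 14: 11483 + 907 = 12390
item 15: 12390 + 907 = 13297
item 16: 13297 + 907 = 14204
item 17: 14204 + 907 = 15111
item 18: 15111 + 907 = 16018
item 19: 16018 + 907 = 16925
item 20: 16925 + 907 = 17832
item 21: 17832 + 907 = 18739
item 22: 18739 + 907 = 19646
item 23: 19646 + 907 = 20553
item 24: 20553 + 907 = 21460
item 25: 21460 + 907 = 22367
item 26: 22367 + 907 = 23274
item 27: 23274 + 907 = 24181
item 28: 24181 + 907 = 25088
item 29: 25088 + 907 = 25995
item 30: 25995 + 907 = 26902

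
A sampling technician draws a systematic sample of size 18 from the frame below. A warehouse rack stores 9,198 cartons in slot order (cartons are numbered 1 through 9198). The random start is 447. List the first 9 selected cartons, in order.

k = N/n = 9198/18 = 511
carton 1: 447
carton 2: 447 + 511 = 958
carton 3: 958 + 511 = 1469
carton 4: 1469 + 511 = 1980
carton 5: 1980 + 511 = 2491
carton 6: 2491 + 511 = 3002
carton 7: 3002 + 511 = 3513
carton 8: 3513 + 511 = 4024
carton 9: 4024 + 511 = 4535

447, 958, 1469, 1980, 2491, 3002, 3513, 4024, 4535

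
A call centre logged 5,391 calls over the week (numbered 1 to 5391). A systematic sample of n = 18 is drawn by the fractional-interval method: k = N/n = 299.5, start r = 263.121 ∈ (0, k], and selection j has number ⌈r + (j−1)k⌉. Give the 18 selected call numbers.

j=1: r + 0k = 263.121 → ⌈·⌉ = 264
j=2: r + 1k = 562.621 → ⌈·⌉ = 563
j=3: r + 2k = 862.121 → ⌈·⌉ = 863
j=4: r + 3k = 1161.621 → ⌈·⌉ = 1162
j=5: r + 4k = 1461.121 → ⌈·⌉ = 1462
j=6: r + 5k = 1760.621 → ⌈·⌉ = 1761
j=7: r + 6k = 2060.121 → ⌈·⌉ = 2061
j=8: r + 7k = 2359.621 → ⌈·⌉ = 2360
j=9: r + 8k = 2659.121 → ⌈·⌉ = 2660
j=10: r + 9k = 2958.621 → ⌈·⌉ = 2959
j=11: r + 10k = 3258.121 → ⌈·⌉ = 3259
j=12: r + 11k = 3557.621 → ⌈·⌉ = 3558
j=13: r + 12k = 3857.121 → ⌈·⌉ = 3858
j=14: r + 13k = 4156.621 → ⌈·⌉ = 4157
j=15: r + 14k = 4456.121 → ⌈·⌉ = 4457
j=16: r + 15k = 4755.621 → ⌈·⌉ = 4756
j=17: r + 16k = 5055.121 → ⌈·⌉ = 5056
j=18: r + 17k = 5354.621 → ⌈·⌉ = 5355

264, 563, 863, 1162, 1462, 1761, 2061, 2360, 2660, 2959, 3259, 3558, 3858, 4157, 4457, 4756, 5056, 5355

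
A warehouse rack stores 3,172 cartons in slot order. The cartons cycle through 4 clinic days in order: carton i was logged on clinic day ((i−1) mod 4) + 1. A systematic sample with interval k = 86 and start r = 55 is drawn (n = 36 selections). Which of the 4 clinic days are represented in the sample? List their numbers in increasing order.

1, 3

Consecutive selections differ by k = 86, so their clinic day numbers differ by 86 mod 4 = 2.
gcd(86, 4) = 2, so the sample visits 4/2 = 2 distinct residues mod 4.
Start 55 is clinic day 3; the clinic days hit are 1, 3.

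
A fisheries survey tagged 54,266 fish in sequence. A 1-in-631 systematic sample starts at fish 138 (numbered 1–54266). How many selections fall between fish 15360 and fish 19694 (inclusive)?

k = 631
First selection ≥ 15360: 138 + ⌈(15360−138)/631⌉·631 = 138 + 25×631 = 15913
Last selection ≤ 19694: 138 + ⌊(19694−138)/631⌋·631 = 138 + 30×631 = 19068
Count = 30 − 25 + 1 = 6

6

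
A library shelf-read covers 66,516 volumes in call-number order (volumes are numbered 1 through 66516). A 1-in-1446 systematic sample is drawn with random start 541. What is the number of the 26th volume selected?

36691

k = 1446
26th selection = r + (26−1)·k = 541 + 25×1446 = 541 + 36150 = 36691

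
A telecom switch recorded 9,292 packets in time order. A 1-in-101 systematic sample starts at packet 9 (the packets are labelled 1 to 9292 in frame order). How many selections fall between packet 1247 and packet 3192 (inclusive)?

19

k = 101
First selection ≥ 1247: 9 + ⌈(1247−9)/101⌉·101 = 9 + 13×101 = 1322
Last selection ≤ 3192: 9 + ⌊(3192−9)/101⌋·101 = 9 + 31×101 = 3140
Count = 31 − 13 + 1 = 19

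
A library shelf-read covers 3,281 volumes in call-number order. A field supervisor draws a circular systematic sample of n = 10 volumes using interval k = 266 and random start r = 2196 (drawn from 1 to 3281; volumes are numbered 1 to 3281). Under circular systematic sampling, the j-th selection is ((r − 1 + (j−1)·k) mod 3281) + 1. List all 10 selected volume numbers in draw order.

Selection 1: 2196
Selection 2: 2196 + 266 = 2462
Selection 3: 2462 + 266 = 2728
Selection 4: 2728 + 266 = 2994
Selection 5: 2994 + 266 = 3260
Selection 6: 3260 + 266 = 3526 → 3526 − 3281 = 245
Selection 7: 245 + 266 = 511
Selection 8: 511 + 266 = 777
Selection 9: 777 + 266 = 1043
Selection 10: 1043 + 266 = 1309

2196, 2462, 2728, 2994, 3260, 245, 511, 777, 1043, 1309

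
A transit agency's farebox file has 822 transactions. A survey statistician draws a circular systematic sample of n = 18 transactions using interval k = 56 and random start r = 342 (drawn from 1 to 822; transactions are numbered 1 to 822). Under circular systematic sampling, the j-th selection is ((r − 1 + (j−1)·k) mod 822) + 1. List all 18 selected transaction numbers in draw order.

Selection 1: 342
Selection 2: 342 + 56 = 398
Selection 3: 398 + 56 = 454
Selection 4: 454 + 56 = 510
Selection 5: 510 + 56 = 566
Selection 6: 566 + 56 = 622
Selection 7: 622 + 56 = 678
Selection 8: 678 + 56 = 734
Selection 9: 734 + 56 = 790
Selection 10: 790 + 56 = 846 → 846 − 822 = 24
Selection 11: 24 + 56 = 80
Selection 12: 80 + 56 = 136
Selection 13: 136 + 56 = 192
Selection 14: 192 + 56 = 248
Selection 15: 248 + 56 = 304
Selection 16: 304 + 56 = 360
Selection 17: 360 + 56 = 416
Selection 18: 416 + 56 = 472

342, 398, 454, 510, 566, 622, 678, 734, 790, 24, 80, 136, 192, 248, 304, 360, 416, 472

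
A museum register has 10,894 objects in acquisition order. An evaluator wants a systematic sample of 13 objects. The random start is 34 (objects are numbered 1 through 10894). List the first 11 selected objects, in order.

k = N/n = 10894/13 = 838
object 1: 34
object 2: 34 + 838 = 872
object 3: 872 + 838 = 1710
object 4: 1710 + 838 = 2548
object 5: 2548 + 838 = 3386
object 6: 3386 + 838 = 4224
object 7: 4224 + 838 = 5062
object 8: 5062 + 838 = 5900
object 9: 5900 + 838 = 6738
object 10: 6738 + 838 = 7576
object 11: 7576 + 838 = 8414

34, 872, 1710, 2548, 3386, 4224, 5062, 5900, 6738, 7576, 8414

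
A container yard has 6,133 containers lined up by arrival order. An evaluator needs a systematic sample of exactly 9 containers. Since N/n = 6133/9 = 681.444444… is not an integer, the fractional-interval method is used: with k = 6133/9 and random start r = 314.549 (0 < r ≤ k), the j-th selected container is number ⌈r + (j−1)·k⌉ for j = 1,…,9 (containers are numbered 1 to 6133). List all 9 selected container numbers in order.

j=1: r + 0k = 314.549 → ⌈·⌉ = 315
j=2: r + 1k = 995.993444… → ⌈·⌉ = 996
j=3: r + 2k = 1677.437888… → ⌈·⌉ = 1678
j=4: r + 3k = 2358.882333… → ⌈·⌉ = 2359
j=5: r + 4k = 3040.326777… → ⌈·⌉ = 3041
j=6: r + 5k = 3721.771222… → ⌈·⌉ = 3722
j=7: r + 6k = 4403.215666… → ⌈·⌉ = 4404
j=8: r + 7k = 5084.660111… → ⌈·⌉ = 5085
j=9: r + 8k = 5766.104555… → ⌈·⌉ = 5767

315, 996, 1678, 2359, 3041, 3722, 4404, 5085, 5767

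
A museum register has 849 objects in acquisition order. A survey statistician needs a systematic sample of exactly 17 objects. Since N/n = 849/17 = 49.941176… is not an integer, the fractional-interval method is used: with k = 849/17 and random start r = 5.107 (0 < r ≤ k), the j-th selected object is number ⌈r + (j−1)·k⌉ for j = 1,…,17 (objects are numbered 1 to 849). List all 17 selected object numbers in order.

j=1: r + 0k = 5.107 → ⌈·⌉ = 6
j=2: r + 1k = 55.048176… → ⌈·⌉ = 56
j=3: r + 2k = 104.989352… → ⌈·⌉ = 105
j=4: r + 3k = 154.930529… → ⌈·⌉ = 155
j=5: r + 4k = 204.871705… → ⌈·⌉ = 205
j=6: r + 5k = 254.812882… → ⌈·⌉ = 255
j=7: r + 6k = 304.754058… → ⌈·⌉ = 305
j=8: r + 7k = 354.695235… → ⌈·⌉ = 355
j=9: r + 8k = 404.636411… → ⌈·⌉ = 405
j=10: r + 9k = 454.577588… → ⌈·⌉ = 455
j=11: r + 10k = 504.518764… → ⌈·⌉ = 505
j=12: r + 11k = 554.459941… → ⌈·⌉ = 555
j=13: r + 12k = 604.401117… → ⌈·⌉ = 605
j=14: r + 13k = 654.342294… → ⌈·⌉ = 655
j=15: r + 14k = 704.283470… → ⌈·⌉ = 705
j=16: r + 15k = 754.224647… → ⌈·⌉ = 755
j=17: r + 16k = 804.165823… → ⌈·⌉ = 805

6, 56, 105, 155, 205, 255, 305, 355, 405, 455, 505, 555, 605, 655, 705, 755, 805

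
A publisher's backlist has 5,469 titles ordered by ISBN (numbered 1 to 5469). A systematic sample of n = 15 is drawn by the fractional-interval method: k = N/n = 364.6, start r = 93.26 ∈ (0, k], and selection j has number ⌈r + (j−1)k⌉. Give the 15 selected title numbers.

j=1: r + 0k = 93.26 → ⌈·⌉ = 94
j=2: r + 1k = 457.86 → ⌈·⌉ = 458
j=3: r + 2k = 822.46 → ⌈·⌉ = 823
j=4: r + 3k = 1187.06 → ⌈·⌉ = 1188
j=5: r + 4k = 1551.66 → ⌈·⌉ = 1552
j=6: r + 5k = 1916.26 → ⌈·⌉ = 1917
j=7: r + 6k = 2280.86 → ⌈·⌉ = 2281
j=8: r + 7k = 2645.46 → ⌈·⌉ = 2646
j=9: r + 8k = 3010.06 → ⌈·⌉ = 3011
j=10: r + 9k = 3374.66 → ⌈·⌉ = 3375
j=11: r + 10k = 3739.26 → ⌈·⌉ = 3740
j=12: r + 11k = 4103.86 → ⌈·⌉ = 4104
j=13: r + 12k = 4468.46 → ⌈·⌉ = 4469
j=14: r + 13k = 4833.06 → ⌈·⌉ = 4834
j=15: r + 14k = 5197.66 → ⌈·⌉ = 5198

94, 458, 823, 1188, 1552, 1917, 2281, 2646, 3011, 3375, 3740, 4104, 4469, 4834, 5198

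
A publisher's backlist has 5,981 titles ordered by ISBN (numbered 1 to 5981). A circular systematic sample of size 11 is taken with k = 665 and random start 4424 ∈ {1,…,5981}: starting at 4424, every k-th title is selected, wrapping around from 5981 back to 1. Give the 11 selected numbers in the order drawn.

4424, 5089, 5754, 438, 1103, 1768, 2433, 3098, 3763, 4428, 5093

Selection 1: 4424
Selection 2: 4424 + 665 = 5089
Selection 3: 5089 + 665 = 5754
Selection 4: 5754 + 665 = 6419 → 6419 − 5981 = 438
Selection 5: 438 + 665 = 1103
Selection 6: 1103 + 665 = 1768
Selection 7: 1768 + 665 = 2433
Selection 8: 2433 + 665 = 3098
Selection 9: 3098 + 665 = 3763
Selection 10: 3763 + 665 = 4428
Selection 11: 4428 + 665 = 5093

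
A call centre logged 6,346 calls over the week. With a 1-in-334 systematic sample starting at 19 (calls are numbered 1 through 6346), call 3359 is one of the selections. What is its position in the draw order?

k = 334
position = (3359 − 19)/334 + 1 = 3340/334 + 1 = 10 + 1 = 11

11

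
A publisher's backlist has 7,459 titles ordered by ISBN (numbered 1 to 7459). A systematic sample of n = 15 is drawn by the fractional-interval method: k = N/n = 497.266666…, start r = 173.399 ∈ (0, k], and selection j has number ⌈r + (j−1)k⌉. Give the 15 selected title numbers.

j=1: r + 0k = 173.399 → ⌈·⌉ = 174
j=2: r + 1k = 670.665666… → ⌈·⌉ = 671
j=3: r + 2k = 1167.932333… → ⌈·⌉ = 1168
j=4: r + 3k = 1665.199 → ⌈·⌉ = 1666
j=5: r + 4k = 2162.465666… → ⌈·⌉ = 2163
j=6: r + 5k = 2659.732333… → ⌈·⌉ = 2660
j=7: r + 6k = 3156.999 → ⌈·⌉ = 3157
j=8: r + 7k = 3654.265666… → ⌈·⌉ = 3655
j=9: r + 8k = 4151.532333… → ⌈·⌉ = 4152
j=10: r + 9k = 4648.799 → ⌈·⌉ = 4649
j=11: r + 10k = 5146.065666… → ⌈·⌉ = 5147
j=12: r + 11k = 5643.332333… → ⌈·⌉ = 5644
j=13: r + 12k = 6140.599 → ⌈·⌉ = 6141
j=14: r + 13k = 6637.865666… → ⌈·⌉ = 6638
j=15: r + 14k = 7135.132333… → ⌈·⌉ = 7136

174, 671, 1168, 1666, 2163, 2660, 3157, 3655, 4152, 4649, 5147, 5644, 6141, 6638, 7136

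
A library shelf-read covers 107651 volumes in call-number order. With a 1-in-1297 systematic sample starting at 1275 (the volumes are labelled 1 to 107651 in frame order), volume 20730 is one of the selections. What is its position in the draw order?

16

k = 1297
position = (20730 − 1275)/1297 + 1 = 19455/1297 + 1 = 15 + 1 = 16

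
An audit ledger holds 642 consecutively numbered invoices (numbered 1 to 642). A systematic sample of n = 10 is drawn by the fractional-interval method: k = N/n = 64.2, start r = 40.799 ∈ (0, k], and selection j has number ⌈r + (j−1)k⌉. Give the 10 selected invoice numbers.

j=1: r + 0k = 40.799 → ⌈·⌉ = 41
j=2: r + 1k = 104.999 → ⌈·⌉ = 105
j=3: r + 2k = 169.199 → ⌈·⌉ = 170
j=4: r + 3k = 233.399 → ⌈·⌉ = 234
j=5: r + 4k = 297.599 → ⌈·⌉ = 298
j=6: r + 5k = 361.799 → ⌈·⌉ = 362
j=7: r + 6k = 425.999 → ⌈·⌉ = 426
j=8: r + 7k = 490.199 → ⌈·⌉ = 491
j=9: r + 8k = 554.399 → ⌈·⌉ = 555
j=10: r + 9k = 618.599 → ⌈·⌉ = 619

41, 105, 170, 234, 298, 362, 426, 491, 555, 619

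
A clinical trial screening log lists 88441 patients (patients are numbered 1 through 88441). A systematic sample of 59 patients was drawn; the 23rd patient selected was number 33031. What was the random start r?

k = 88441/59 = 1499
r = 33031 − (23−1)×1499 = 33031 − 32978 = 53

53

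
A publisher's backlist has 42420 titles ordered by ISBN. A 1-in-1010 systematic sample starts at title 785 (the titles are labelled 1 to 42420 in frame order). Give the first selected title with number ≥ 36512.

k = 1010
Steps past start: ⌈(36512 − 785)/1010⌉ = ⌈35727/1010⌉ = 36
Selected title: 785 + 36×1010 = 37145

37145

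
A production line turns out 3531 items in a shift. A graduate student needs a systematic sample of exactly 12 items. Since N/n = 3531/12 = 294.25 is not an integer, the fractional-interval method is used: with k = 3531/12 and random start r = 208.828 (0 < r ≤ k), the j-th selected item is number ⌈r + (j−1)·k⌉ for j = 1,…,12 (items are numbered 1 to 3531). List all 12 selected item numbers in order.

209, 504, 798, 1092, 1386, 1681, 1975, 2269, 2563, 2858, 3152, 3446

j=1: r + 0k = 208.828 → ⌈·⌉ = 209
j=2: r + 1k = 503.078 → ⌈·⌉ = 504
j=3: r + 2k = 797.328 → ⌈·⌉ = 798
j=4: r + 3k = 1091.578 → ⌈·⌉ = 1092
j=5: r + 4k = 1385.828 → ⌈·⌉ = 1386
j=6: r + 5k = 1680.078 → ⌈·⌉ = 1681
j=7: r + 6k = 1974.328 → ⌈·⌉ = 1975
j=8: r + 7k = 2268.578 → ⌈·⌉ = 2269
j=9: r + 8k = 2562.828 → ⌈·⌉ = 2563
j=10: r + 9k = 2857.078 → ⌈·⌉ = 2858
j=11: r + 10k = 3151.328 → ⌈·⌉ = 3152
j=12: r + 11k = 3445.578 → ⌈·⌉ = 3446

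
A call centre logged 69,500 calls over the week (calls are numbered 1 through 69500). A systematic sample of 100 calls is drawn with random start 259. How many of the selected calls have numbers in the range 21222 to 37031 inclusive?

22

k = 69500/100 = 695
First selection ≥ 21222: 259 + ⌈(21222−259)/695⌉·695 = 259 + 31×695 = 21804
Last selection ≤ 37031: 259 + ⌊(37031−259)/695⌋·695 = 259 + 52×695 = 36399
Count = 52 − 31 + 1 = 22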